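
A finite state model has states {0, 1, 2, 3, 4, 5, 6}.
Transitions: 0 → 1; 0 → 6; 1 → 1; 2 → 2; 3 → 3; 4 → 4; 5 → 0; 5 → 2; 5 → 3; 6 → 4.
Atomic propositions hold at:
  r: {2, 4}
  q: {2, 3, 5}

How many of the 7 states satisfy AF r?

AF r: least fixpoint, start Z0 = {2, 4}, add states with every successor in Z. Z1 = {2, 4, 6}; fixed.
Sat(AF r) = {2, 4, 6}
|Sat(AF r)| = |{2, 4, 6}| = 3.

3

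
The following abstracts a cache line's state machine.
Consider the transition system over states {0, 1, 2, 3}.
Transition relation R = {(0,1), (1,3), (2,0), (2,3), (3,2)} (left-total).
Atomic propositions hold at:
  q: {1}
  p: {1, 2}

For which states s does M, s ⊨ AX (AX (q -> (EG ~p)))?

Sat(~p) = {0, 3}
EG ~p: greatest fixpoint, start Z0 = {0, 3}, keep only states in Sat with some successor in Z. Z1 = ∅; fixed.
Sat(EG ~p) = ∅
Sat(q -> (EG ~p)) = {0, 2, 3}
Sat(AX (q -> (EG ~p))) = {s : every successor in {0, 2, 3}} = {1, 2, 3}
Sat(AX (AX (q -> (EG ~p)))) = {s : every successor in {1, 2, 3}} = {0, 1, 3}

{0, 1, 3}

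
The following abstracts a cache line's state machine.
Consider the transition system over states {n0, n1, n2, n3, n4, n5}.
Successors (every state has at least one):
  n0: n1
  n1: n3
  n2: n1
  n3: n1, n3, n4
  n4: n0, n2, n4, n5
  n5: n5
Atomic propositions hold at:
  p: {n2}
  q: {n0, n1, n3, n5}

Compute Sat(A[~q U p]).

{n2}

Sat(~q) = {n2, n4}
A[~q U p]: least fixpoint, start Z0 = Sat(p) = {n2}, add states in Sat(~q) with every successor in Z. Already a fixed point.
Sat(A[~q U p]) = {n2}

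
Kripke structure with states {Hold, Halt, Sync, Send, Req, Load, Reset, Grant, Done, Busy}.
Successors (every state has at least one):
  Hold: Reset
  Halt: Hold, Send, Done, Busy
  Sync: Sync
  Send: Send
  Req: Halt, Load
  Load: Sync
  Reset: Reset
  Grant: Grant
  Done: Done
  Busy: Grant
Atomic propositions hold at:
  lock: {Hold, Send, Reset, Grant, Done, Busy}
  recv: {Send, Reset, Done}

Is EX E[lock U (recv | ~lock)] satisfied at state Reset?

Sat(~lock) = {Halt, Sync, Req, Load}
Sat(recv | ~lock) = {Halt, Sync, Send, Req, Load, Reset, Done}
E[lock U (recv | ~lock)]: least fixpoint, start Z0 = Sat((recv | ~lock)) = {Halt, Sync, Send, Req, Load, Reset, Done}, add states in Sat(lock) with some successor in Z. Z1 = {Hold, Halt, Sync, Send, Req, Load, Reset, Done}; fixed.
Sat(E[lock U (recv | ~lock)]) = {Hold, Halt, Sync, Send, Req, Load, Reset, Done}
Sat(EX E[lock U (recv | ~lock)]) = {s : some successor in {Hold, Halt, Sync, Send, Req, Load, Reset, Done}} = {Hold, Halt, Sync, Send, Req, Load, Reset, Done}
Reset ∈ Sat(EX E[lock U (recv | ~lock)]) = {Hold, Halt, Sync, Send, Req, Load, Reset, Done}, so the formula holds at Reset.

Yes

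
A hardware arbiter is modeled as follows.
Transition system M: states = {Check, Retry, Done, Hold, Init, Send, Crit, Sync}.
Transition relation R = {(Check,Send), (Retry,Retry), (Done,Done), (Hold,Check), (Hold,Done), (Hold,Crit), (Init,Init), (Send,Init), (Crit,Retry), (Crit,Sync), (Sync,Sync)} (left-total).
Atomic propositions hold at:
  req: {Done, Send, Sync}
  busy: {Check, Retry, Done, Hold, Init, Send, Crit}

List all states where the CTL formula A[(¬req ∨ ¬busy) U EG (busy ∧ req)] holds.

{Done}

Sat(¬req) = {Check, Retry, Hold, Init, Crit}
Sat(¬busy) = {Sync}
Sat(¬req ∨ ¬busy) = {Check, Retry, Hold, Init, Crit, Sync}
Sat(busy ∧ req) = {Done, Send}
EG (busy ∧ req): greatest fixpoint, start Z0 = {Done, Send}, keep only states in Sat with some successor in Z. Z1 = {Done}; fixed.
Sat(EG (busy ∧ req)) = {Done}
A[(¬req ∨ ¬busy) U EG (busy ∧ req)]: least fixpoint, start Z0 = Sat(EG (busy ∧ req)) = {Done}, add states in Sat(¬req ∨ ¬busy) with every successor in Z. Already a fixed point.
Sat(A[(¬req ∨ ¬busy) U EG (busy ∧ req)]) = {Done}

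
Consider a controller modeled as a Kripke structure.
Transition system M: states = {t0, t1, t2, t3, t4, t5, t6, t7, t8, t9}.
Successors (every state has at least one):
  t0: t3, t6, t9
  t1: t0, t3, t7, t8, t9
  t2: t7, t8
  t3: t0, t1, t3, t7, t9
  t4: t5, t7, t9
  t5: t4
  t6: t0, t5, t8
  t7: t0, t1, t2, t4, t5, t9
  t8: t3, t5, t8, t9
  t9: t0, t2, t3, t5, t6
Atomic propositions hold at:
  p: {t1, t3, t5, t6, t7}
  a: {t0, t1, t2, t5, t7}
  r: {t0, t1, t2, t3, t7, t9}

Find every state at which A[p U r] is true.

{t0, t1, t2, t3, t7, t9}

A[p U r]: least fixpoint, start Z0 = Sat(r) = {t0, t1, t2, t3, t7, t9}, add states in Sat(p) with every successor in Z. Already a fixed point.
Sat(A[p U r]) = {t0, t1, t2, t3, t7, t9}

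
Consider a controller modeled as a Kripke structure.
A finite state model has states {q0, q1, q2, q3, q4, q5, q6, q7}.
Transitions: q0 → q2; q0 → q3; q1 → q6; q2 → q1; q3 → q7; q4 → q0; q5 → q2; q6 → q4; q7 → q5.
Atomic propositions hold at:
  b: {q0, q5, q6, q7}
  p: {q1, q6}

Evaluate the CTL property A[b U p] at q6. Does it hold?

Yes

A[b U p]: least fixpoint, start Z0 = Sat(p) = {q1, q6}, add states in Sat(b) with every successor in Z. Already a fixed point.
Sat(A[b U p]) = {q1, q6}
q6 ∈ Sat(A[b U p]) = {q1, q6}, so the formula holds at q6.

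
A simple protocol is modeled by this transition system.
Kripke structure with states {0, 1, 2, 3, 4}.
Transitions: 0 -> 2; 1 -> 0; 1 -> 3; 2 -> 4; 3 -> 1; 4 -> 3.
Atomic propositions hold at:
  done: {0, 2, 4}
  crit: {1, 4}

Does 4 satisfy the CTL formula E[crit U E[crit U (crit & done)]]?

Sat(crit & done) = {4}
E[crit U (crit & done)]: least fixpoint, start Z0 = Sat((crit & done)) = {4}, add states in Sat(crit) with some successor in Z. Already a fixed point.
Sat(E[crit U (crit & done)]) = {4}
E[crit U E[crit U (crit & done)]]: least fixpoint, start Z0 = Sat(E[crit U (crit & done)]) = {4}, add states in Sat(crit) with some successor in Z. Already a fixed point.
Sat(E[crit U E[crit U (crit & done)]]) = {4}
4 ∈ Sat(E[crit U E[crit U (crit & done)]]) = {4}, so the formula holds at 4.

Yes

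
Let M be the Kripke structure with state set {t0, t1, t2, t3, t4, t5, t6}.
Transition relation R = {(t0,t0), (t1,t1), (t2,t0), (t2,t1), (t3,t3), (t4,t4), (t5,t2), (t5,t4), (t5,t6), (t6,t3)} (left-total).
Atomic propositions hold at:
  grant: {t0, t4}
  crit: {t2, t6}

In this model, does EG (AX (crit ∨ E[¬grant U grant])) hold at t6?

No

Sat(¬grant) = {t1, t2, t3, t5, t6}
E[¬grant U grant]: least fixpoint, start Z0 = Sat(grant) = {t0, t4}, add states in Sat(¬grant) with some successor in Z. Z1 = {t0, t2, t4, t5}; fixed.
Sat(E[¬grant U grant]) = {t0, t2, t4, t5}
Sat(crit ∨ E[¬grant U grant]) = {t0, t2, t4, t5, t6}
Sat(AX (crit ∨ E[¬grant U grant])) = {s : every successor in {t0, t2, t4, t5, t6}} = {t0, t4, t5}
EG (AX (crit ∨ E[¬grant U grant])): greatest fixpoint, start Z0 = {t0, t4, t5}, keep only states in Sat with some successor in Z. Already a fixed point.
Sat(EG (AX (crit ∨ E[¬grant U grant]))) = {t0, t4, t5}
t6 ∉ Sat(EG (AX (crit ∨ E[¬grant U grant]))) = {t0, t4, t5}, so the formula does not hold at t6.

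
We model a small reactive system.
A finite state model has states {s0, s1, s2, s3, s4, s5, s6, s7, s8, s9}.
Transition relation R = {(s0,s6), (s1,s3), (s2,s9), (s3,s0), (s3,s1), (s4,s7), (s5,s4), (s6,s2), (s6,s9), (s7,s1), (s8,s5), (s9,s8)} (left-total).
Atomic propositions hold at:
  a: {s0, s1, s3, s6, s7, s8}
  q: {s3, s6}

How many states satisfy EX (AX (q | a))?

Sat(q | a) = {s0, s1, s3, s6, s7, s8}
Sat(AX (q | a)) = {s : every successor in {s0, s1, s3, s6, s7, s8}} = {s0, s1, s3, s4, s7, s9}
Sat(EX (AX (q | a))) = {s : some successor in {s0, s1, s3, s4, s7, s9}} = {s1, s2, s3, s4, s5, s6, s7}
|Sat(EX (AX (q | a)))| = |{s1, s2, s3, s4, s5, s6, s7}| = 7.

7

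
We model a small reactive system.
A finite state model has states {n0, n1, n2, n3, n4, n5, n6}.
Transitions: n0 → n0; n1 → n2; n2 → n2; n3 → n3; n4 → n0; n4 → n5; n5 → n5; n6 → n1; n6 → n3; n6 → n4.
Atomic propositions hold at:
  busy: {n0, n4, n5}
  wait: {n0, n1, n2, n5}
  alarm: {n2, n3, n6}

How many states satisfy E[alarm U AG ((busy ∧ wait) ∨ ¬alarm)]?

Sat(busy ∧ wait) = {n0, n5}
Sat(¬alarm) = {n0, n1, n4, n5}
Sat((busy ∧ wait) ∨ ¬alarm) = {n0, n1, n4, n5}
AG ((busy ∧ wait) ∨ ¬alarm): greatest fixpoint, start Z0 = {n0, n1, n4, n5}, keep only states in Sat with every successor in Z. Z1 = {n0, n4, n5}; fixed.
Sat(AG ((busy ∧ wait) ∨ ¬alarm)) = {n0, n4, n5}
E[alarm U AG ((busy ∧ wait) ∨ ¬alarm)]: least fixpoint, start Z0 = Sat(AG ((busy ∧ wait) ∨ ¬alarm)) = {n0, n4, n5}, add states in Sat(alarm) with some successor in Z. Z1 = {n0, n4, n5, n6}; fixed.
Sat(E[alarm U AG ((busy ∧ wait) ∨ ¬alarm)]) = {n0, n4, n5, n6}
|Sat(E[alarm U AG ((busy ∧ wait) ∨ ¬alarm)])| = |{n0, n4, n5, n6}| = 4.

4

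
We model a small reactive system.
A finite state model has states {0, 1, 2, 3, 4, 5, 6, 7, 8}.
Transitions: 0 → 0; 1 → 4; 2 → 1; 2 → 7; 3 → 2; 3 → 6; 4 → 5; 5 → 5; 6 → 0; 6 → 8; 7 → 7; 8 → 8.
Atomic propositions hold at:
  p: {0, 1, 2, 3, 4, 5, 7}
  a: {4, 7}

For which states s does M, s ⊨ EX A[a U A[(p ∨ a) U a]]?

Sat(p ∨ a) = {0, 1, 2, 3, 4, 5, 7}
A[(p ∨ a) U a]: least fixpoint, start Z0 = Sat(a) = {4, 7}, add states in Sat(p ∨ a) with every successor in Z. Z1 = {1, 4, 7}; Z2 = {1, 2, 4, 7}; fixed.
Sat(A[(p ∨ a) U a]) = {1, 2, 4, 7}
A[a U A[(p ∨ a) U a]]: least fixpoint, start Z0 = Sat(A[(p ∨ a) U a]) = {1, 2, 4, 7}, add states in Sat(a) with every successor in Z. Already a fixed point.
Sat(A[a U A[(p ∨ a) U a]]) = {1, 2, 4, 7}
Sat(EX A[a U A[(p ∨ a) U a]]) = {s : some successor in {1, 2, 4, 7}} = {1, 2, 3, 7}

{1, 2, 3, 7}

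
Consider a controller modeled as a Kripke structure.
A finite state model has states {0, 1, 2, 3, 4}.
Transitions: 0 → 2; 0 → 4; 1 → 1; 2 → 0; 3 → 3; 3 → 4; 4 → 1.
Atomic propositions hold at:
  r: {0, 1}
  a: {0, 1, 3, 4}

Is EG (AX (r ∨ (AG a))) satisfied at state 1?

AG a: greatest fixpoint, start Z0 = {0, 1, 3, 4}, keep only states in Sat with every successor in Z. Z1 = {1, 3, 4}; fixed.
Sat(AG a) = {1, 3, 4}
Sat(r ∨ (AG a)) = {0, 1, 3, 4}
Sat(AX (r ∨ (AG a))) = {s : every successor in {0, 1, 3, 4}} = {1, 2, 3, 4}
EG (AX (r ∨ (AG a))): greatest fixpoint, start Z0 = {1, 2, 3, 4}, keep only states in Sat with some successor in Z. Z1 = {1, 3, 4}; fixed.
Sat(EG (AX (r ∨ (AG a)))) = {1, 3, 4}
1 ∈ Sat(EG (AX (r ∨ (AG a)))) = {1, 3, 4}, so the formula holds at 1.

Yes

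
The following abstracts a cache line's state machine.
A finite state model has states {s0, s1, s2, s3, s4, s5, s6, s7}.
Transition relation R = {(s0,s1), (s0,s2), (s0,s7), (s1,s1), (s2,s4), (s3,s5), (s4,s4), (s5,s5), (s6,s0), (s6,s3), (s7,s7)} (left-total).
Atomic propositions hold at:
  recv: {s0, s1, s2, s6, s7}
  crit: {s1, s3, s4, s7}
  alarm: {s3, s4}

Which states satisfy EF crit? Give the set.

{s0, s1, s2, s3, s4, s6, s7}

EF crit: least fixpoint, start Z0 = {s1, s3, s4, s7}, add states with some successor in Z. Z1 = {s0, s1, s2, s3, s4, s6, s7}; fixed.
Sat(EF crit) = {s0, s1, s2, s3, s4, s6, s7}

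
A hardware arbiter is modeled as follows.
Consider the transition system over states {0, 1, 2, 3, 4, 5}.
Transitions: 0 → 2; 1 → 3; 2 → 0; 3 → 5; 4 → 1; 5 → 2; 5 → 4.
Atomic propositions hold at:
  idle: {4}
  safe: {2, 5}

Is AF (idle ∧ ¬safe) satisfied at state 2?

Sat(¬safe) = {0, 1, 3, 4}
Sat(idle ∧ ¬safe) = {4}
AF (idle ∧ ¬safe): least fixpoint, start Z0 = {4}, add states with every successor in Z. Already a fixed point.
Sat(AF (idle ∧ ¬safe)) = {4}
2 ∉ Sat(AF (idle ∧ ¬safe)) = {4}, so the formula does not hold at 2.

No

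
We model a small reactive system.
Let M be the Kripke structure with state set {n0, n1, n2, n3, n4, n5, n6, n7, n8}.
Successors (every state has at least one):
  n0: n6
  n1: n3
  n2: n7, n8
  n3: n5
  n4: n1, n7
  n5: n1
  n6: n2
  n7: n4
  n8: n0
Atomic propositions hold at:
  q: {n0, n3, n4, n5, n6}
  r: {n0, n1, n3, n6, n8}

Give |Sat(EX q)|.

5

Sat(EX q) = {s : some successor in {n0, n3, n4, n5, n6}} = {n0, n1, n3, n7, n8}
|Sat(EX q)| = |{n0, n1, n3, n7, n8}| = 5.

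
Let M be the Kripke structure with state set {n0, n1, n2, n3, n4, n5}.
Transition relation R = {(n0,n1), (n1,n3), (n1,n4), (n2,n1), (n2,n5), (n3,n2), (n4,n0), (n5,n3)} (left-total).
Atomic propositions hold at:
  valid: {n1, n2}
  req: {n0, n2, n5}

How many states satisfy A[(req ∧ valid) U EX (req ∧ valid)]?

1

Sat(req ∧ valid) = {n2}
Sat(EX (req ∧ valid)) = {s : some successor in {n2}} = {n3}
A[(req ∧ valid) U EX (req ∧ valid)]: least fixpoint, start Z0 = Sat(EX (req ∧ valid)) = {n3}, add states in Sat(req ∧ valid) with every successor in Z. Already a fixed point.
Sat(A[(req ∧ valid) U EX (req ∧ valid)]) = {n3}
|Sat(A[(req ∧ valid) U EX (req ∧ valid)])| = |{n3}| = 1.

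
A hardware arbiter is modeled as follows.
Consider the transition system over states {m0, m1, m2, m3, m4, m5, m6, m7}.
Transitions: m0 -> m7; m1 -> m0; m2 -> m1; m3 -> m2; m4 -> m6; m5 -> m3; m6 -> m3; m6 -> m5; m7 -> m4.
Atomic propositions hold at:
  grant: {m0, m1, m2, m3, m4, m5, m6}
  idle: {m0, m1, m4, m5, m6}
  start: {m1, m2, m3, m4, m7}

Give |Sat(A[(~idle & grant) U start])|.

Sat(~idle) = {m2, m3, m7}
Sat(~idle & grant) = {m2, m3}
A[(~idle & grant) U start]: least fixpoint, start Z0 = Sat(start) = {m1, m2, m3, m4, m7}, add states in Sat(~idle & grant) with every successor in Z. Already a fixed point.
Sat(A[(~idle & grant) U start]) = {m1, m2, m3, m4, m7}
|Sat(A[(~idle & grant) U start])| = |{m1, m2, m3, m4, m7}| = 5.

5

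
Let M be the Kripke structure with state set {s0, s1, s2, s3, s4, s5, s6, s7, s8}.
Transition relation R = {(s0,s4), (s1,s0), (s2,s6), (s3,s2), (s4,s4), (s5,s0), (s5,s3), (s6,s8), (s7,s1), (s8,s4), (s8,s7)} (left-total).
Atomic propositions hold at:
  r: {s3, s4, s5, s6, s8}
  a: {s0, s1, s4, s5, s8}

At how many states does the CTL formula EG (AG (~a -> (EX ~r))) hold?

5

Sat(~a) = {s2, s3, s6, s7}
Sat(~r) = {s0, s1, s2, s7}
Sat(EX ~r) = {s : some successor in {s0, s1, s2, s7}} = {s1, s3, s5, s7, s8}
Sat(~a -> (EX ~r)) = {s0, s1, s3, s4, s5, s7, s8}
AG (~a -> (EX ~r)): greatest fixpoint, start Z0 = {s0, s1, s3, s4, s5, s7, s8}, keep only states in Sat with every successor in Z. Z1 = {s0, s1, s4, s5, s7, s8}; Z2 = {s0, s1, s4, s7, s8}; fixed.
Sat(AG (~a -> (EX ~r))) = {s0, s1, s4, s7, s8}
EG (AG (~a -> (EX ~r))): greatest fixpoint, start Z0 = {s0, s1, s4, s7, s8}, keep only states in Sat with some successor in Z. Already a fixed point.
Sat(EG (AG (~a -> (EX ~r)))) = {s0, s1, s4, s7, s8}
|Sat(EG (AG (~a -> (EX ~r))))| = |{s0, s1, s4, s7, s8}| = 5.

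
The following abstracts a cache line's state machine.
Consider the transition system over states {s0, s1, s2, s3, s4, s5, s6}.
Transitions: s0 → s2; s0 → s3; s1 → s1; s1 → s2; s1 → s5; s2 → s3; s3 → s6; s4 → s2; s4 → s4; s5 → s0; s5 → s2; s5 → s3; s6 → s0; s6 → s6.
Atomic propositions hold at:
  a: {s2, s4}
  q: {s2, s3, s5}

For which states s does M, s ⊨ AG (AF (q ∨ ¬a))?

Sat(¬a) = {s0, s1, s3, s5, s6}
Sat(q ∨ ¬a) = {s0, s1, s2, s3, s5, s6}
AF (q ∨ ¬a): least fixpoint, start Z0 = {s0, s1, s2, s3, s5, s6}, add states with every successor in Z. Already a fixed point.
Sat(AF (q ∨ ¬a)) = {s0, s1, s2, s3, s5, s6}
AG (AF (q ∨ ¬a)): greatest fixpoint, start Z0 = {s0, s1, s2, s3, s5, s6}, keep only states in Sat with every successor in Z. Already a fixed point.
Sat(AG (AF (q ∨ ¬a))) = {s0, s1, s2, s3, s5, s6}

{s0, s1, s2, s3, s5, s6}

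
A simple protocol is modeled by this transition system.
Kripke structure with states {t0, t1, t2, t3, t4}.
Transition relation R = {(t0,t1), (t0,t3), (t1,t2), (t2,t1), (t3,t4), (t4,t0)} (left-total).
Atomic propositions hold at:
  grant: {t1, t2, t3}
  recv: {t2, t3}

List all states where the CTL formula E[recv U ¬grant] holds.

Sat(¬grant) = {t0, t4}
E[recv U ¬grant]: least fixpoint, start Z0 = Sat(¬grant) = {t0, t4}, add states in Sat(recv) with some successor in Z. Z1 = {t0, t3, t4}; fixed.
Sat(E[recv U ¬grant]) = {t0, t3, t4}

{t0, t3, t4}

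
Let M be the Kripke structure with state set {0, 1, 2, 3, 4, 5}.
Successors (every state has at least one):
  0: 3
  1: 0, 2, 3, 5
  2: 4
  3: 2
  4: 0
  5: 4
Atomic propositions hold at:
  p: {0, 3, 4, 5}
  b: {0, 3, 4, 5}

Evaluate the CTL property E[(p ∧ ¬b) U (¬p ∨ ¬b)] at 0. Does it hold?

No

Sat(¬b) = {1, 2}
Sat(p ∧ ¬b) = ∅
Sat(¬p) = {1, 2}
Sat(¬p ∨ ¬b) = {1, 2}
E[(p ∧ ¬b) U (¬p ∨ ¬b)]: least fixpoint, start Z0 = Sat((¬p ∨ ¬b)) = {1, 2}, add states in Sat(p ∧ ¬b) with some successor in Z. Already a fixed point.
Sat(E[(p ∧ ¬b) U (¬p ∨ ¬b)]) = {1, 2}
0 ∉ Sat(E[(p ∧ ¬b) U (¬p ∨ ¬b)]) = {1, 2}, so the formula does not hold at 0.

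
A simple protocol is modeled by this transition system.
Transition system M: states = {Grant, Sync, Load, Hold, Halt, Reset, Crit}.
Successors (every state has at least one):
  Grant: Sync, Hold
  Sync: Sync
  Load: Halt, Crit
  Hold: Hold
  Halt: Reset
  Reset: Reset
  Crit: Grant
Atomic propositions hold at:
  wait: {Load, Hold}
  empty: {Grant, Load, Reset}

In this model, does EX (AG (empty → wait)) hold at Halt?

No

Sat(empty → wait) = {Sync, Load, Hold, Halt, Crit}
AG (empty → wait): greatest fixpoint, start Z0 = {Sync, Load, Hold, Halt, Crit}, keep only states in Sat with every successor in Z. Z1 = {Sync, Load, Hold}; Z2 = {Sync, Hold}; fixed.
Sat(AG (empty → wait)) = {Sync, Hold}
Sat(EX (AG (empty → wait))) = {s : some successor in {Sync, Hold}} = {Grant, Sync, Hold}
Halt ∉ Sat(EX (AG (empty → wait))) = {Grant, Sync, Hold}, so the formula does not hold at Halt.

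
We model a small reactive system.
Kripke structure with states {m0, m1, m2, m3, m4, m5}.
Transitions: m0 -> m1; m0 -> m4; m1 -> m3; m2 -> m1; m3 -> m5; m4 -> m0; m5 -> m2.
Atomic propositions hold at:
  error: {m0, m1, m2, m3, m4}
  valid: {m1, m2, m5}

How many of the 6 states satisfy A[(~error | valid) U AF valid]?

Sat(~error) = {m5}
Sat(~error | valid) = {m1, m2, m5}
AF valid: least fixpoint, start Z0 = {m1, m2, m5}, add states with every successor in Z. Z1 = {m1, m2, m3, m5}; fixed.
Sat(AF valid) = {m1, m2, m3, m5}
A[(~error | valid) U AF valid]: least fixpoint, start Z0 = Sat(AF valid) = {m1, m2, m3, m5}, add states in Sat(~error | valid) with every successor in Z. Already a fixed point.
Sat(A[(~error | valid) U AF valid]) = {m1, m2, m3, m5}
|Sat(A[(~error | valid) U AF valid])| = |{m1, m2, m3, m5}| = 4.

4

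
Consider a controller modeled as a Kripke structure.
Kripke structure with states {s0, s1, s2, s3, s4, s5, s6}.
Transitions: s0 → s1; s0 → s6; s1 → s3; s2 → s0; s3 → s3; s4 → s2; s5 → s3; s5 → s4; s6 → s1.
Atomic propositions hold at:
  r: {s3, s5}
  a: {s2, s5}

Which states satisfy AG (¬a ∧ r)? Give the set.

Sat(¬a) = {s0, s1, s3, s4, s6}
Sat(¬a ∧ r) = {s3}
AG (¬a ∧ r): greatest fixpoint, start Z0 = {s3}, keep only states in Sat with every successor in Z. Already a fixed point.
Sat(AG (¬a ∧ r)) = {s3}

{s3}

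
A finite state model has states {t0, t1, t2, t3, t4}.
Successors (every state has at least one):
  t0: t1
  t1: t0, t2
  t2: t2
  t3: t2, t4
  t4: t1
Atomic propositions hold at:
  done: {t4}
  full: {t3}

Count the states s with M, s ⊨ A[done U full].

1

A[done U full]: least fixpoint, start Z0 = Sat(full) = {t3}, add states in Sat(done) with every successor in Z. Already a fixed point.
Sat(A[done U full]) = {t3}
|Sat(A[done U full])| = |{t3}| = 1.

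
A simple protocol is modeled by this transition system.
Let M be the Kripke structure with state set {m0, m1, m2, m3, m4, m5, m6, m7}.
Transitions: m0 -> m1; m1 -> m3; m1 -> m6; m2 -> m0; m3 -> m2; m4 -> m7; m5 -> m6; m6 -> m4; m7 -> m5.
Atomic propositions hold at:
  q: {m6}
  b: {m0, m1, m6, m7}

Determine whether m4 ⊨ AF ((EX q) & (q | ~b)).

Yes

Sat(EX q) = {s : some successor in {m6}} = {m1, m5}
Sat(~b) = {m2, m3, m4, m5}
Sat(q | ~b) = {m2, m3, m4, m5, m6}
Sat((EX q) & (q | ~b)) = {m5}
AF ((EX q) & (q | ~b)): least fixpoint, start Z0 = {m5}, add states with every successor in Z. Z1 = {m5, m7}; Z2 = {m4, m5, m7}; Z3 = {m4, m5, m6, m7}; fixed.
Sat(AF ((EX q) & (q | ~b))) = {m4, m5, m6, m7}
m4 ∈ Sat(AF ((EX q) & (q | ~b))) = {m4, m5, m6, m7}, so the formula holds at m4.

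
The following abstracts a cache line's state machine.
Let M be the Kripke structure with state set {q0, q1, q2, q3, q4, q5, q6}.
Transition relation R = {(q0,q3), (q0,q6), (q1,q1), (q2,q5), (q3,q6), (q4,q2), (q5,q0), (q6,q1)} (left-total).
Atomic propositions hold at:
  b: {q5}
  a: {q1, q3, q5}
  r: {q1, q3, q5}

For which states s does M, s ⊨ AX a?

Sat(AX a) = {s : every successor in {q1, q3, q5}} = {q1, q2, q6}

{q1, q2, q6}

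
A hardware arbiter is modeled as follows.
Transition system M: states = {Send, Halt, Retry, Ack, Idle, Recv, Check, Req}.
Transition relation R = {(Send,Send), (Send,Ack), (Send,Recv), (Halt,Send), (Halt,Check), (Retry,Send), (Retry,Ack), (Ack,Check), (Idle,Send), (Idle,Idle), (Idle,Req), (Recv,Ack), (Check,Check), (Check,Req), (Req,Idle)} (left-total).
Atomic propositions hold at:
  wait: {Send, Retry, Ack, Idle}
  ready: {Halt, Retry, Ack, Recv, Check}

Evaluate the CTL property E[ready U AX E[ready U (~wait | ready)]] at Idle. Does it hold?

No

Sat(~wait) = {Halt, Recv, Check, Req}
Sat(~wait | ready) = {Halt, Retry, Ack, Recv, Check, Req}
E[ready U (~wait | ready)]: least fixpoint, start Z0 = Sat((~wait | ready)) = {Halt, Retry, Ack, Recv, Check, Req}, add states in Sat(ready) with some successor in Z. Already a fixed point.
Sat(E[ready U (~wait | ready)]) = {Halt, Retry, Ack, Recv, Check, Req}
Sat(AX E[ready U (~wait | ready)]) = {s : every successor in {Halt, Retry, Ack, Recv, Check, Req}} = {Ack, Recv, Check}
E[ready U AX E[ready U (~wait | ready)]]: least fixpoint, start Z0 = Sat(AX E[ready U (~wait | ready)]) = {Ack, Recv, Check}, add states in Sat(ready) with some successor in Z. Z1 = {Halt, Retry, Ack, Recv, Check}; fixed.
Sat(E[ready U AX E[ready U (~wait | ready)]]) = {Halt, Retry, Ack, Recv, Check}
Idle ∉ Sat(E[ready U AX E[ready U (~wait | ready)]]) = {Halt, Retry, Ack, Recv, Check}, so the formula does not hold at Idle.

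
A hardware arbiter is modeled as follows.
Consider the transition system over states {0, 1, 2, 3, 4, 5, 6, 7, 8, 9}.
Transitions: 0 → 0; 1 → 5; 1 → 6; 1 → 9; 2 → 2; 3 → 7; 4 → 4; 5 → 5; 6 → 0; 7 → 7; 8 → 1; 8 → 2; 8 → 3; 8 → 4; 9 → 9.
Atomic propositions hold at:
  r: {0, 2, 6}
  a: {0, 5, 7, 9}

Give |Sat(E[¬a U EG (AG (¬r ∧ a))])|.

6

Sat(¬a) = {1, 2, 3, 4, 6, 8}
Sat(¬r) = {1, 3, 4, 5, 7, 8, 9}
Sat(¬r ∧ a) = {5, 7, 9}
AG (¬r ∧ a): greatest fixpoint, start Z0 = {5, 7, 9}, keep only states in Sat with every successor in Z. Already a fixed point.
Sat(AG (¬r ∧ a)) = {5, 7, 9}
EG (AG (¬r ∧ a)): greatest fixpoint, start Z0 = {5, 7, 9}, keep only states in Sat with some successor in Z. Already a fixed point.
Sat(EG (AG (¬r ∧ a))) = {5, 7, 9}
E[¬a U EG (AG (¬r ∧ a))]: least fixpoint, start Z0 = Sat(EG (AG (¬r ∧ a))) = {5, 7, 9}, add states in Sat(¬a) with some successor in Z. Z1 = {1, 3, 5, 7, 9}; Z2 = {1, 3, 5, 7, 8, 9}; fixed.
Sat(E[¬a U EG (AG (¬r ∧ a))]) = {1, 3, 5, 7, 8, 9}
|Sat(E[¬a U EG (AG (¬r ∧ a))])| = |{1, 3, 5, 7, 8, 9}| = 6.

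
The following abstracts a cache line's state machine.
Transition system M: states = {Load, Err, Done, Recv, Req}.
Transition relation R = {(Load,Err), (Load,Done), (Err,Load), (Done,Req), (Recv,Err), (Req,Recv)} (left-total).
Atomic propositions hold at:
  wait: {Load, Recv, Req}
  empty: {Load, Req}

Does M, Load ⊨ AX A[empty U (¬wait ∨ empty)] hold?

Yes

Sat(¬wait) = {Err, Done}
Sat(¬wait ∨ empty) = {Load, Err, Done, Req}
A[empty U (¬wait ∨ empty)]: least fixpoint, start Z0 = Sat((¬wait ∨ empty)) = {Load, Err, Done, Req}, add states in Sat(empty) with every successor in Z. Already a fixed point.
Sat(A[empty U (¬wait ∨ empty)]) = {Load, Err, Done, Req}
Sat(AX A[empty U (¬wait ∨ empty)]) = {s : every successor in {Load, Err, Done, Req}} = {Load, Err, Done, Recv}
Load ∈ Sat(AX A[empty U (¬wait ∨ empty)]) = {Load, Err, Done, Recv}, so the formula holds at Load.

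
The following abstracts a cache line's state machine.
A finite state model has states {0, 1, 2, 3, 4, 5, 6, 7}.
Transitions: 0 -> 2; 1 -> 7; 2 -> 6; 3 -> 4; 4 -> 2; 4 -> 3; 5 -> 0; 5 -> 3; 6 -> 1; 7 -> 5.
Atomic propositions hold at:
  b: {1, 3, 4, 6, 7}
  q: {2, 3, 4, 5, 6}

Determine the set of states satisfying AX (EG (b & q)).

Sat(b & q) = {3, 4, 6}
EG (b & q): greatest fixpoint, start Z0 = {3, 4, 6}, keep only states in Sat with some successor in Z. Z1 = {3, 4}; fixed.
Sat(EG (b & q)) = {3, 4}
Sat(AX (EG (b & q))) = {s : every successor in {3, 4}} = {3}

{3}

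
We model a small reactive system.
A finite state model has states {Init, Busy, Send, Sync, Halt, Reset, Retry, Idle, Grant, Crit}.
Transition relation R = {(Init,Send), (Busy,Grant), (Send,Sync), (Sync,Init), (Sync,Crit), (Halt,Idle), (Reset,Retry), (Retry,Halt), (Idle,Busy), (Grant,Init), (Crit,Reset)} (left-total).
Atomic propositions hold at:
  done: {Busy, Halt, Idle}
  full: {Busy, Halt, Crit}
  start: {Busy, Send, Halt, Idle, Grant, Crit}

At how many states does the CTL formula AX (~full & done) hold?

Sat(~full) = {Init, Send, Sync, Reset, Retry, Idle, Grant}
Sat(~full & done) = {Idle}
Sat(AX (~full & done)) = {s : every successor in {Idle}} = {Halt}
|Sat(AX (~full & done))| = |{Halt}| = 1.

1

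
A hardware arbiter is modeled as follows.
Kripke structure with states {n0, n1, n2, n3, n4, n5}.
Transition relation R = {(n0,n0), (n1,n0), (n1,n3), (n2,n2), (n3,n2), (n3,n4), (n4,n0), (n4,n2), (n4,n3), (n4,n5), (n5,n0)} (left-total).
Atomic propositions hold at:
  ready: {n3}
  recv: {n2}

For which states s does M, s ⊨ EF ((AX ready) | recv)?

Sat(AX ready) = {s : every successor in {n3}} = ∅
Sat((AX ready) | recv) = {n2}
EF ((AX ready) | recv): least fixpoint, start Z0 = {n2}, add states with some successor in Z. Z1 = {n2, n3, n4}; Z2 = {n1, n2, n3, n4}; fixed.
Sat(EF ((AX ready) | recv)) = {n1, n2, n3, n4}

{n1, n2, n3, n4}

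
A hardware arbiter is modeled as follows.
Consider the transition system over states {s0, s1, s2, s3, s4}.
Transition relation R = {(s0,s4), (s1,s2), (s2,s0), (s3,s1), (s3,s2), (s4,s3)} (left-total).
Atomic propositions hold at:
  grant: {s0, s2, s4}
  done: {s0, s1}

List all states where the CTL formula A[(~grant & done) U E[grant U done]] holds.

Sat(~grant) = {s1, s3}
Sat(~grant & done) = {s1}
E[grant U done]: least fixpoint, start Z0 = Sat(done) = {s0, s1}, add states in Sat(grant) with some successor in Z. Z1 = {s0, s1, s2}; fixed.
Sat(E[grant U done]) = {s0, s1, s2}
A[(~grant & done) U E[grant U done]]: least fixpoint, start Z0 = Sat(E[grant U done]) = {s0, s1, s2}, add states in Sat(~grant & done) with every successor in Z. Already a fixed point.
Sat(A[(~grant & done) U E[grant U done]]) = {s0, s1, s2}

{s0, s1, s2}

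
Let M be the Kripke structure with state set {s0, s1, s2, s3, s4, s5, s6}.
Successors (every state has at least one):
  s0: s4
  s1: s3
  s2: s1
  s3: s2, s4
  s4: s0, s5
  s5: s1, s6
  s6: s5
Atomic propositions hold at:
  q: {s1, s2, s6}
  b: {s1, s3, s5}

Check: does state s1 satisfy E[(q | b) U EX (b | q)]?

Sat(q | b) = {s1, s2, s3, s5, s6}
Sat(b | q) = {s1, s2, s3, s5, s6}
Sat(EX (b | q)) = {s : some successor in {s1, s2, s3, s5, s6}} = {s1, s2, s3, s4, s5, s6}
E[(q | b) U EX (b | q)]: least fixpoint, start Z0 = Sat(EX (b | q)) = {s1, s2, s3, s4, s5, s6}, add states in Sat(q | b) with some successor in Z. Already a fixed point.
Sat(E[(q | b) U EX (b | q)]) = {s1, s2, s3, s4, s5, s6}
s1 ∈ Sat(E[(q | b) U EX (b | q)]) = {s1, s2, s3, s4, s5, s6}, so the formula holds at s1.

Yes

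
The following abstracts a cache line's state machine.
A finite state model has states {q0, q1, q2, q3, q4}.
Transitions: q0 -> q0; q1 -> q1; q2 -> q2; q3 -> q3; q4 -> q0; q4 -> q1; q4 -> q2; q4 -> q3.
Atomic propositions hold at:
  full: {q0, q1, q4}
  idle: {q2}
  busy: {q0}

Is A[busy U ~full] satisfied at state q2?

Sat(~full) = {q2, q3}
A[busy U ~full]: least fixpoint, start Z0 = Sat(~full) = {q2, q3}, add states in Sat(busy) with every successor in Z. Already a fixed point.
Sat(A[busy U ~full]) = {q2, q3}
q2 ∈ Sat(A[busy U ~full]) = {q2, q3}, so the formula holds at q2.

Yes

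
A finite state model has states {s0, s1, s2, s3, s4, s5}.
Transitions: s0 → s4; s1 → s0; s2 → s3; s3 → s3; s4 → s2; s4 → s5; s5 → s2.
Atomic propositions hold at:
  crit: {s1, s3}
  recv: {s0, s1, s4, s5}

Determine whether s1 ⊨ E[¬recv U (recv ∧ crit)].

Yes

Sat(¬recv) = {s2, s3}
Sat(recv ∧ crit) = {s1}
E[¬recv U (recv ∧ crit)]: least fixpoint, start Z0 = Sat((recv ∧ crit)) = {s1}, add states in Sat(¬recv) with some successor in Z. Already a fixed point.
Sat(E[¬recv U (recv ∧ crit)]) = {s1}
s1 ∈ Sat(E[¬recv U (recv ∧ crit)]) = {s1}, so the formula holds at s1.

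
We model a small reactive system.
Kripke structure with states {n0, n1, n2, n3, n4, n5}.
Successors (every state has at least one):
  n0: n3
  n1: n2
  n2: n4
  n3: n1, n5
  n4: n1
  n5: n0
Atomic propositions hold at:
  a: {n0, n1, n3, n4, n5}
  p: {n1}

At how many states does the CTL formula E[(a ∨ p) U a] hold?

Sat(a ∨ p) = {n0, n1, n3, n4, n5}
E[(a ∨ p) U a]: least fixpoint, start Z0 = Sat(a) = {n0, n1, n3, n4, n5}, add states in Sat(a ∨ p) with some successor in Z. Already a fixed point.
Sat(E[(a ∨ p) U a]) = {n0, n1, n3, n4, n5}
|Sat(E[(a ∨ p) U a])| = |{n0, n1, n3, n4, n5}| = 5.

5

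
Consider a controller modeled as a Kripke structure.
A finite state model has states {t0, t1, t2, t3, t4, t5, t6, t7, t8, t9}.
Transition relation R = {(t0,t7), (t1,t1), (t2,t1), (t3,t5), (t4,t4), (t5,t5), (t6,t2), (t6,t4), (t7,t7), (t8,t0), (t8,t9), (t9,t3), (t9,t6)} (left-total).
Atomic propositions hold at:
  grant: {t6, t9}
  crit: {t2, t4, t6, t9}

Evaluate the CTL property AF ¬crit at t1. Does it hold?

Yes

Sat(¬crit) = {t0, t1, t3, t5, t7, t8}
AF ¬crit: least fixpoint, start Z0 = {t0, t1, t3, t5, t7, t8}, add states with every successor in Z. Z1 = {t0, t1, t2, t3, t5, t7, t8}; fixed.
Sat(AF ¬crit) = {t0, t1, t2, t3, t5, t7, t8}
t1 ∈ Sat(AF ¬crit) = {t0, t1, t2, t3, t5, t7, t8}, so the formula holds at t1.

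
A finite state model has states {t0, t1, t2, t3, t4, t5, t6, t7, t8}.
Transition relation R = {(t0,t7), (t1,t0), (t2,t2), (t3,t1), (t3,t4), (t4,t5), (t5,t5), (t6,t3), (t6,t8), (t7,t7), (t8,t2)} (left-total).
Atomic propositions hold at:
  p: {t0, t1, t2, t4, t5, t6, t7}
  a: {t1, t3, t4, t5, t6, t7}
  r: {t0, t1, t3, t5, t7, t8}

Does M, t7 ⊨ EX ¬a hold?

No

Sat(¬a) = {t0, t2, t8}
Sat(EX ¬a) = {s : some successor in {t0, t2, t8}} = {t1, t2, t6, t8}
t7 ∉ Sat(EX ¬a) = {t1, t2, t6, t8}, so the formula does not hold at t7.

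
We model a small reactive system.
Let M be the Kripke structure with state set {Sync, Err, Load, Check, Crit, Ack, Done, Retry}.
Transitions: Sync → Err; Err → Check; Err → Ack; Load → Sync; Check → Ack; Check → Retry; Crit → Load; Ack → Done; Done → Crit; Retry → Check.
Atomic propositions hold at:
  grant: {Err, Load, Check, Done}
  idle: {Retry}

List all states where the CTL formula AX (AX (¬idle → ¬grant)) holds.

Sat(¬idle) = {Sync, Err, Load, Check, Crit, Ack, Done}
Sat(¬grant) = {Sync, Crit, Ack, Retry}
Sat(¬idle → ¬grant) = {Sync, Crit, Ack, Retry}
Sat(AX (¬idle → ¬grant)) = {s : every successor in {Sync, Crit, Ack, Retry}} = {Load, Check, Done}
Sat(AX (AX (¬idle → ¬grant))) = {s : every successor in {Load, Check, Done}} = {Crit, Ack, Retry}

{Crit, Ack, Retry}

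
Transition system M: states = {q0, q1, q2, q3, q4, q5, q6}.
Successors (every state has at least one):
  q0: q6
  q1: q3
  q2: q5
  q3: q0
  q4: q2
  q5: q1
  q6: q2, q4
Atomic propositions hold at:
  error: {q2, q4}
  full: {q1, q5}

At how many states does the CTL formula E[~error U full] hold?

2

Sat(~error) = {q0, q1, q3, q5, q6}
E[~error U full]: least fixpoint, start Z0 = Sat(full) = {q1, q5}, add states in Sat(~error) with some successor in Z. Already a fixed point.
Sat(E[~error U full]) = {q1, q5}
|Sat(E[~error U full])| = |{q1, q5}| = 2.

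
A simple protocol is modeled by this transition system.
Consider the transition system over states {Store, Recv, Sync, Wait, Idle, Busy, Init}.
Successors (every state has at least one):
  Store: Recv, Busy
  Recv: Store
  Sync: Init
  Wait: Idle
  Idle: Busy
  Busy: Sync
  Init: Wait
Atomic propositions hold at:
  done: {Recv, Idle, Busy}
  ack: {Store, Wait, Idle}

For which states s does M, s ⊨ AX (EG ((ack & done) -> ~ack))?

Sat(ack & done) = {Idle}
Sat(~ack) = {Recv, Sync, Busy, Init}
Sat((ack & done) -> ~ack) = {Store, Recv, Sync, Wait, Busy, Init}
EG ((ack & done) -> ~ack): greatest fixpoint, start Z0 = {Store, Recv, Sync, Wait, Busy, Init}, keep only states in Sat with some successor in Z. Z1 = {Store, Recv, Sync, Busy, Init}; Z2 = {Store, Recv, Sync, Busy}; Z3 = {Store, Recv, Busy}; Z4 = {Store, Recv}; fixed.
Sat(EG ((ack & done) -> ~ack)) = {Store, Recv}
Sat(AX (EG ((ack & done) -> ~ack))) = {s : every successor in {Store, Recv}} = {Recv}

{Recv}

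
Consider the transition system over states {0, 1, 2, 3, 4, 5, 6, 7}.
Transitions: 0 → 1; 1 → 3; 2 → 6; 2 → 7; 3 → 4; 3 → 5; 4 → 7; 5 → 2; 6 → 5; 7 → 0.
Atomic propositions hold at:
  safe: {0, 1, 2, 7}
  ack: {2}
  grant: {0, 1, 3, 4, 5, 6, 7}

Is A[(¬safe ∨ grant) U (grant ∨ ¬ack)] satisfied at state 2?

Sat(¬safe) = {3, 4, 5, 6}
Sat(¬safe ∨ grant) = {0, 1, 3, 4, 5, 6, 7}
Sat(¬ack) = {0, 1, 3, 4, 5, 6, 7}
Sat(grant ∨ ¬ack) = {0, 1, 3, 4, 5, 6, 7}
A[(¬safe ∨ grant) U (grant ∨ ¬ack)]: least fixpoint, start Z0 = Sat((grant ∨ ¬ack)) = {0, 1, 3, 4, 5, 6, 7}, add states in Sat(¬safe ∨ grant) with every successor in Z. Already a fixed point.
Sat(A[(¬safe ∨ grant) U (grant ∨ ¬ack)]) = {0, 1, 3, 4, 5, 6, 7}
2 ∉ Sat(A[(¬safe ∨ grant) U (grant ∨ ¬ack)]) = {0, 1, 3, 4, 5, 6, 7}, so the formula does not hold at 2.

No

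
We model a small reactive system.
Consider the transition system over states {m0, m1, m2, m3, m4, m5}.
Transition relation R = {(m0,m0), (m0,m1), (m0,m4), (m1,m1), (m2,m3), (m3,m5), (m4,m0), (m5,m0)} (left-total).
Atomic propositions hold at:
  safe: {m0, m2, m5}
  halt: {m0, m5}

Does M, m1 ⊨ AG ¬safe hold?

Sat(¬safe) = {m1, m3, m4}
AG ¬safe: greatest fixpoint, start Z0 = {m1, m3, m4}, keep only states in Sat with every successor in Z. Z1 = {m1}; fixed.
Sat(AG ¬safe) = {m1}
m1 ∈ Sat(AG ¬safe) = {m1}, so the formula holds at m1.

Yes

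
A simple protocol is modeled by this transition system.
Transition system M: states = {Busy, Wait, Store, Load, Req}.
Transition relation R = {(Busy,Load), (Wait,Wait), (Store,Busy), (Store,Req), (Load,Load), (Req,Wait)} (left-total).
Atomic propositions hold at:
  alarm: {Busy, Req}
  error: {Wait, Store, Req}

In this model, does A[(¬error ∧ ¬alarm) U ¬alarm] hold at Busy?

Sat(¬error) = {Busy, Load}
Sat(¬alarm) = {Wait, Store, Load}
Sat(¬error ∧ ¬alarm) = {Load}
A[(¬error ∧ ¬alarm) U ¬alarm]: least fixpoint, start Z0 = Sat(¬alarm) = {Wait, Store, Load}, add states in Sat(¬error ∧ ¬alarm) with every successor in Z. Already a fixed point.
Sat(A[(¬error ∧ ¬alarm) U ¬alarm]) = {Wait, Store, Load}
Busy ∉ Sat(A[(¬error ∧ ¬alarm) U ¬alarm]) = {Wait, Store, Load}, so the formula does not hold at Busy.

No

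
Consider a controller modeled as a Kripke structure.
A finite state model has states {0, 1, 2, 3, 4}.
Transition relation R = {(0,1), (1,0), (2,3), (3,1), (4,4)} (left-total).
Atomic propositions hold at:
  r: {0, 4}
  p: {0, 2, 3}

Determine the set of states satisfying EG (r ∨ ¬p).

{0, 1, 4}

Sat(¬p) = {1, 4}
Sat(r ∨ ¬p) = {0, 1, 4}
EG (r ∨ ¬p): greatest fixpoint, start Z0 = {0, 1, 4}, keep only states in Sat with some successor in Z. Already a fixed point.
Sat(EG (r ∨ ¬p)) = {0, 1, 4}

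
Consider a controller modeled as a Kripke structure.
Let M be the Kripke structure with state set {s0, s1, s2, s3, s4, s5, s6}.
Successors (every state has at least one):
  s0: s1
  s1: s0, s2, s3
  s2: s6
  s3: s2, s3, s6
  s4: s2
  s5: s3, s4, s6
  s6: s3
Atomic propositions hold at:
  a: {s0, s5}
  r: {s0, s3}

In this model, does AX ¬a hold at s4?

Sat(¬a) = {s1, s2, s3, s4, s6}
Sat(AX ¬a) = {s : every successor in {s1, s2, s3, s4, s6}} = {s0, s2, s3, s4, s5, s6}
s4 ∈ Sat(AX ¬a) = {s0, s2, s3, s4, s5, s6}, so the formula holds at s4.

Yes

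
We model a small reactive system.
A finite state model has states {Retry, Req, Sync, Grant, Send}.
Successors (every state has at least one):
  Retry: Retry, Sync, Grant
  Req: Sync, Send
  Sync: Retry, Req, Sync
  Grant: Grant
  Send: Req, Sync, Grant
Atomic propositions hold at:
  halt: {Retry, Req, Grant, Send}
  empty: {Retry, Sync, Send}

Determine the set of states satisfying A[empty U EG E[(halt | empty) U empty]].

Sat(halt | empty) = {Retry, Req, Sync, Grant, Send}
E[(halt | empty) U empty]: least fixpoint, start Z0 = Sat(empty) = {Retry, Sync, Send}, add states in Sat(halt | empty) with some successor in Z. Z1 = {Retry, Req, Sync, Send}; fixed.
Sat(E[(halt | empty) U empty]) = {Retry, Req, Sync, Send}
EG E[(halt | empty) U empty]: greatest fixpoint, start Z0 = {Retry, Req, Sync, Send}, keep only states in Sat with some successor in Z. Already a fixed point.
Sat(EG E[(halt | empty) U empty]) = {Retry, Req, Sync, Send}
A[empty U EG E[(halt | empty) U empty]]: least fixpoint, start Z0 = Sat(EG E[(halt | empty) U empty]) = {Retry, Req, Sync, Send}, add states in Sat(empty) with every successor in Z. Already a fixed point.
Sat(A[empty U EG E[(halt | empty) U empty]]) = {Retry, Req, Sync, Send}

{Retry, Req, Sync, Send}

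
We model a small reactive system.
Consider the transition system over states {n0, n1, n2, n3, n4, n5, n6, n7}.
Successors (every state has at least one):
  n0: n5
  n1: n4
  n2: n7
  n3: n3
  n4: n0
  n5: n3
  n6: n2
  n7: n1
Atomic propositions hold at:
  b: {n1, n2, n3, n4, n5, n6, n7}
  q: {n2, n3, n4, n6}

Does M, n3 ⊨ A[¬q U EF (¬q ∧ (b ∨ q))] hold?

Sat(¬q) = {n0, n1, n5, n7}
Sat(b ∨ q) = {n1, n2, n3, n4, n5, n6, n7}
Sat(¬q ∧ (b ∨ q)) = {n1, n5, n7}
EF (¬q ∧ (b ∨ q)): least fixpoint, start Z0 = {n1, n5, n7}, add states with some successor in Z. Z1 = {n0, n1, n2, n5, n7}; Z2 = {n0, n1, n2, n4, n5, n6, n7}; fixed.
Sat(EF (¬q ∧ (b ∨ q))) = {n0, n1, n2, n4, n5, n6, n7}
A[¬q U EF (¬q ∧ (b ∨ q))]: least fixpoint, start Z0 = Sat(EF (¬q ∧ (b ∨ q))) = {n0, n1, n2, n4, n5, n6, n7}, add states in Sat(¬q) with every successor in Z. Already a fixed point.
Sat(A[¬q U EF (¬q ∧ (b ∨ q))]) = {n0, n1, n2, n4, n5, n6, n7}
n3 ∉ Sat(A[¬q U EF (¬q ∧ (b ∨ q))]) = {n0, n1, n2, n4, n5, n6, n7}, so the formula does not hold at n3.

No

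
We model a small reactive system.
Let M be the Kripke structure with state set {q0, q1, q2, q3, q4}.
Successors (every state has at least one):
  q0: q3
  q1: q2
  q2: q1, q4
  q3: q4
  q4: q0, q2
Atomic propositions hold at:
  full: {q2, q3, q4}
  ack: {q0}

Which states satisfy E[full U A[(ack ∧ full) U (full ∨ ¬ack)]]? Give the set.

Sat(ack ∧ full) = ∅
Sat(¬ack) = {q1, q2, q3, q4}
Sat(full ∨ ¬ack) = {q1, q2, q3, q4}
A[(ack ∧ full) U (full ∨ ¬ack)]: least fixpoint, start Z0 = Sat((full ∨ ¬ack)) = {q1, q2, q3, q4}, add states in Sat(ack ∧ full) with every successor in Z. Already a fixed point.
Sat(A[(ack ∧ full) U (full ∨ ¬ack)]) = {q1, q2, q3, q4}
E[full U A[(ack ∧ full) U (full ∨ ¬ack)]]: least fixpoint, start Z0 = Sat(A[(ack ∧ full) U (full ∨ ¬ack)]) = {q1, q2, q3, q4}, add states in Sat(full) with some successor in Z. Already a fixed point.
Sat(E[full U A[(ack ∧ full) U (full ∨ ¬ack)]]) = {q1, q2, q3, q4}

{q1, q2, q3, q4}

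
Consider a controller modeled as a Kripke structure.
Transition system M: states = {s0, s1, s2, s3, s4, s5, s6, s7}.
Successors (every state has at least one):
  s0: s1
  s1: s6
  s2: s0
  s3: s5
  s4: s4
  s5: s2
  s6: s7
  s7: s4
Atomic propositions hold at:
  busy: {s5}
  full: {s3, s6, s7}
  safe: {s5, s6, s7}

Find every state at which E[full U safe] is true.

{s3, s5, s6, s7}

E[full U safe]: least fixpoint, start Z0 = Sat(safe) = {s5, s6, s7}, add states in Sat(full) with some successor in Z. Z1 = {s3, s5, s6, s7}; fixed.
Sat(E[full U safe]) = {s3, s5, s6, s7}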